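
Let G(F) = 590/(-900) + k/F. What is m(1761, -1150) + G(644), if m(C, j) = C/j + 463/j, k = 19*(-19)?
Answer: -456439/144900 ≈ -3.1500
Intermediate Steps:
k = -361
m(C, j) = 463/j + C/j
G(F) = -59/90 - 361/F (G(F) = 590/(-900) - 361/F = 590*(-1/900) - 361/F = -59/90 - 361/F)
m(1761, -1150) + G(644) = (463 + 1761)/(-1150) + (-59/90 - 361/644) = -1/1150*2224 + (-59/90 - 361*1/644) = -1112/575 + (-59/90 - 361/644) = -1112/575 - 35243/28980 = -456439/144900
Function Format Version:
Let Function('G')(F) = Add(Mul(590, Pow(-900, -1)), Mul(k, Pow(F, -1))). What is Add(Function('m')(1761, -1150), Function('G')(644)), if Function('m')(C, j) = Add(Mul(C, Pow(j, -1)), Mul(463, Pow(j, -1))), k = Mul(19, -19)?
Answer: Rational(-456439, 144900) ≈ -3.1500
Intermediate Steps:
k = -361
Function('m')(C, j) = Add(Mul(463, Pow(j, -1)), Mul(C, Pow(j, -1)))
Function('G')(F) = Add(Rational(-59, 90), Mul(-361, Pow(F, -1))) (Function('G')(F) = Add(Mul(590, Pow(-900, -1)), Mul(-361, Pow(F, -1))) = Add(Mul(590, Rational(-1, 900)), Mul(-361, Pow(F, -1))) = Add(Rational(-59, 90), Mul(-361, Pow(F, -1))))
Add(Function('m')(1761, -1150), Function('G')(644)) = Add(Mul(Pow(-1150, -1), Add(463, 1761)), Add(Rational(-59, 90), Mul(-361, Pow(644, -1)))) = Add(Mul(Rational(-1, 1150), 2224), Add(Rational(-59, 90), Mul(-361, Rational(1, 644)))) = Add(Rational(-1112, 575), Add(Rational(-59, 90), Rational(-361, 644))) = Add(Rational(-1112, 575), Rational(-35243, 28980)) = Rational(-456439, 144900)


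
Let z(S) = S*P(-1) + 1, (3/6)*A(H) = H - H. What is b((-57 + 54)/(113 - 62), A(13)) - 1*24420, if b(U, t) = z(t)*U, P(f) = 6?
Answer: -415141/17 ≈ -24420.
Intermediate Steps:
A(H) = 0 (A(H) = 2*(H - H) = 2*0 = 0)
z(S) = 1 + 6*S (z(S) = S*6 + 1 = 6*S + 1 = 1 + 6*S)
b(U, t) = U*(1 + 6*t) (b(U, t) = (1 + 6*t)*U = U*(1 + 6*t))
b((-57 + 54)/(113 - 62), A(13)) - 1*24420 = ((-57 + 54)/(113 - 62))*(1 + 6*0) - 1*24420 = (-3/51)*(1 + 0) - 24420 = -3*1/51*1 - 24420 = -1/17*1 - 24420 = -1/17 - 24420 = -415141/17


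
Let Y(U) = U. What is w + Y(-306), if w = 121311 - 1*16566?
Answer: 104439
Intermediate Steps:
w = 104745 (w = 121311 - 16566 = 104745)
w + Y(-306) = 104745 - 306 = 104439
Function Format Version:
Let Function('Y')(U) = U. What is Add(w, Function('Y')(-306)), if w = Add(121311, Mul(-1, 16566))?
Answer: 104439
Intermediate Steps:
w = 104745 (w = Add(121311, -16566) = 104745)
Add(w, Function('Y')(-306)) = Add(104745, -306) = 104439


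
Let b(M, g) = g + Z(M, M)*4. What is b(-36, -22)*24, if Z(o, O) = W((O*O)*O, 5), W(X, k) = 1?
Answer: -432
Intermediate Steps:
Z(o, O) = 1
b(M, g) = 4 + g (b(M, g) = g + 1*4 = g + 4 = 4 + g)
b(-36, -22)*24 = (4 - 22)*24 = -18*24 = -432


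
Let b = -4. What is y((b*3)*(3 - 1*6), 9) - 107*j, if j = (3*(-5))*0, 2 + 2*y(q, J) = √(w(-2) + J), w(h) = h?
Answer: -1 + √7/2 ≈ 0.32288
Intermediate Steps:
y(q, J) = -1 + √(-2 + J)/2
j = 0 (j = -15*0 = 0)
y((b*3)*(3 - 1*6), 9) - 107*j = (-1 + √(-2 + 9)/2) - 107*0 = (-1 + √7/2) + 0 = -1 + √7/2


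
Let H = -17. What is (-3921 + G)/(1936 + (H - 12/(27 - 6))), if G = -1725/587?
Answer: -16123464/7882823 ≈ -2.0454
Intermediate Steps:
G = -1725/587 (G = -1725*1/587 = -1725/587 ≈ -2.9387)
(-3921 + G)/(1936 + (H - 12/(27 - 6))) = (-3921 - 1725/587)/(1936 + (-17 - 12/(27 - 6))) = -2303352/(587*(1936 + (-17 - 12/21))) = -2303352/(587*(1936 + (-17 + (1/21)*(-12)))) = -2303352/(587*(1936 + (-17 - 4/7))) = -2303352/(587*(1936 - 123/7)) = -2303352/(587*13429/7) = -2303352/587*7/13429 = -16123464/7882823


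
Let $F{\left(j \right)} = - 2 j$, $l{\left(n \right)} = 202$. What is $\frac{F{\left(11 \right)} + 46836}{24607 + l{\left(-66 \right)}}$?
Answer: $\frac{46814}{24809} \approx 1.887$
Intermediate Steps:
$\frac{F{\left(11 \right)} + 46836}{24607 + l{\left(-66 \right)}} = \frac{\left(-2\right) 11 + 46836}{24607 + 202} = \frac{-22 + 46836}{24809} = 46814 \cdot \frac{1}{24809} = \frac{46814}{24809}$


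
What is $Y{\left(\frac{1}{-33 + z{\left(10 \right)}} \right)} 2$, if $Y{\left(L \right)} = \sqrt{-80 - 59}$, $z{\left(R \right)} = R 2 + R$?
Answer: $2 i \sqrt{139} \approx 23.58 i$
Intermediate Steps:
$z{\left(R \right)} = 3 R$ ($z{\left(R \right)} = 2 R + R = 3 R$)
$Y{\left(L \right)} = i \sqrt{139}$ ($Y{\left(L \right)} = \sqrt{-139} = i \sqrt{139}$)
$Y{\left(\frac{1}{-33 + z{\left(10 \right)}} \right)} 2 = i \sqrt{139} \cdot 2 = 2 i \sqrt{139}$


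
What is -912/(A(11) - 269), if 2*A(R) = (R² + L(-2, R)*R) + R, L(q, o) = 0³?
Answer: 912/203 ≈ 4.4926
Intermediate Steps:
L(q, o) = 0
A(R) = R/2 + R²/2 (A(R) = ((R² + 0*R) + R)/2 = ((R² + 0) + R)/2 = (R² + R)/2 = (R + R²)/2 = R/2 + R²/2)
-912/(A(11) - 269) = -912/((½)*11*(1 + 11) - 269) = -912/((½)*11*12 - 269) = -912/(66 - 269) = -912/(-203) = -1/203*(-912) = 912/203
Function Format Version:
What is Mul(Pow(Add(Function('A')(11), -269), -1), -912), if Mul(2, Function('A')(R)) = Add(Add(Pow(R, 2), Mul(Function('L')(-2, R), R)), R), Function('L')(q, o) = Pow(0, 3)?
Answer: Rational(912, 203) ≈ 4.4926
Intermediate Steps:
Function('L')(q, o) = 0
Function('A')(R) = Add(Mul(Rational(1, 2), R), Mul(Rational(1, 2), Pow(R, 2))) (Function('A')(R) = Mul(Rational(1, 2), Add(Add(Pow(R, 2), Mul(0, R)), R)) = Mul(Rational(1, 2), Add(Add(Pow(R, 2), 0), R)) = Mul(Rational(1, 2), Add(Pow(R, 2), R)) = Mul(Rational(1, 2), Add(R, Pow(R, 2))) = Add(Mul(Rational(1, 2), R), Mul(Rational(1, 2), Pow(R, 2))))
Mul(Pow(Add(Function('A')(11), -269), -1), -912) = Mul(Pow(Add(Mul(Rational(1, 2), 11, Add(1, 11)), -269), -1), -912) = Mul(Pow(Add(Mul(Rational(1, 2), 11, 12), -269), -1), -912) = Mul(Pow(Add(66, -269), -1), -912) = Mul(Pow(-203, -1), -912) = Mul(Rational(-1, 203), -912) = Rational(912, 203)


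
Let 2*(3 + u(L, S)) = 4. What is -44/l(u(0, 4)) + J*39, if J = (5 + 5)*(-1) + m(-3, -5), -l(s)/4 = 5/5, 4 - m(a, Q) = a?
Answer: -106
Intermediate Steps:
u(L, S) = -1 (u(L, S) = -3 + (½)*4 = -3 + 2 = -1)
m(a, Q) = 4 - a
l(s) = -4 (l(s) = -20/5 = -4*1 = -4)
J = -3 (J = (5 + 5)*(-1) + (4 - 1*(-3)) = 10*(-1) + (4 + 3) = -10 + 7 = -3)
-44/l(u(0, 4)) + J*39 = -44/(-4) - 3*39 = -44*(-¼) - 117 = 11 - 117 = -106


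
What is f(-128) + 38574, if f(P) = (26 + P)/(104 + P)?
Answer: 154313/4 ≈ 38578.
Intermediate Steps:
f(P) = (26 + P)/(104 + P)
f(-128) + 38574 = (26 - 128)/(104 - 128) + 38574 = -102/(-24) + 38574 = -1/24*(-102) + 38574 = 17/4 + 38574 = 154313/4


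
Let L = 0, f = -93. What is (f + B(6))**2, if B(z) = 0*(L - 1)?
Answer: 8649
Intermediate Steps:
B(z) = 0 (B(z) = 0*(0 - 1) = 0*(-1) = 0)
(f + B(6))**2 = (-93 + 0)**2 = (-93)**2 = 8649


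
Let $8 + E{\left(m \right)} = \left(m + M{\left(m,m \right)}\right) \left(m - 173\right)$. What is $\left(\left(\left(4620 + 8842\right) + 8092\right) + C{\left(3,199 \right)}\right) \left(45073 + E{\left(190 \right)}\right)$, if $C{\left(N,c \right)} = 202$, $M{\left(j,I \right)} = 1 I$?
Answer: $1120977900$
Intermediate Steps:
$M{\left(j,I \right)} = I$
$E{\left(m \right)} = -8 + 2 m \left(-173 + m\right)$ ($E{\left(m \right)} = -8 + \left(m + m\right) \left(m - 173\right) = -8 + 2 m \left(-173 + m\right)$)
$\left(\left(\left(4620 + 8842\right) + 8092\right) + C{\left(3,199 \right)}\right) \left(45073 + E{\left(190 \right)}\right) = \left(\left(\left(4620 + 8842\right) + 8092\right) + 202\right) \left(45073 - \left(65748 - 72200\right)\right) = \left(\left(13462 + 8092\right) + 202\right) \left(45073 - -6452\right) = \left(21554 + 202\right) \left(45073 - -6452\right) = 21756 \left(45073 + 6452\right) = 21756 \cdot 51525 = 1120977900$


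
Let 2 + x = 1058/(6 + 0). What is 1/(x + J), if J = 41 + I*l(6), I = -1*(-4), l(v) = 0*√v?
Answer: 3/646 ≈ 0.0046440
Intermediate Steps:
l(v) = 0
I = 4
x = 523/3 (x = -2 + 1058/(6 + 0) = -2 + 1058/6 = -2 + (⅙)*1058 = -2 + 529/3 = 523/3 ≈ 174.33)
J = 41 (J = 41 + 4*0 = 41 + 0 = 41)
1/(x + J) = 1/(523/3 + 41) = 1/(646/3) = 3/646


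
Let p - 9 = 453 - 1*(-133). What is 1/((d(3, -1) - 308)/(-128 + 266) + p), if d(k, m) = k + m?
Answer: 23/13634 ≈ 0.0016870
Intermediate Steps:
p = 595 (p = 9 + (453 - 1*(-133)) = 9 + (453 + 133) = 9 + 586 = 595)
1/((d(3, -1) - 308)/(-128 + 266) + p) = 1/(((3 - 1) - 308)/(-128 + 266) + 595) = 1/((2 - 308)/138 + 595) = 1/(-306*1/138 + 595) = 1/(-51/23 + 595) = 1/(13634/23) = 23/13634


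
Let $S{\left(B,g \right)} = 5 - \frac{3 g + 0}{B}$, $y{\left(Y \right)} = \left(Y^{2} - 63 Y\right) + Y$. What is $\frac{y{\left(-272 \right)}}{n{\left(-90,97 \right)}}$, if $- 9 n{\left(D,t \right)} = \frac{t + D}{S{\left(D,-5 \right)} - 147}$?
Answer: $\frac{116240016}{7} \approx 1.6606 \cdot 10^{7}$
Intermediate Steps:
$y{\left(Y \right)} = Y^{2} - 62 Y$
$S{\left(B,g \right)} = 5 - \frac{3 g}{B}$
$n{\left(D,t \right)} = - \frac{D + t}{9 \left(-142 + \frac{15}{D}\right)}$ ($n{\left(D,t \right)} = - \frac{\left(t + D\right) \frac{1}{\left(5 - - \frac{15}{D}\right) - 147}}{9} = - \frac{\left(D + t\right) \frac{1}{\left(5 + \frac{15}{D}\right) - 147}}{9} = - \frac{\left(D + t\right) \frac{1}{-142 + \frac{15}{D}}}{9} = - \frac{\frac{1}{-142 + \frac{15}{D}} \left(D + t\right)}{9} = - \frac{D + t}{9 \left(-142 + \frac{15}{D}\right)}$)
$\frac{y{\left(-272 \right)}}{n{\left(-90,97 \right)}} = \frac{\left(-272\right) \left(-62 - 272\right)}{\frac{1}{9} \left(-90\right) \frac{1}{-15 + 142 \left(-90\right)} \left(-90 + 97\right)} = \frac{\left(-272\right) \left(-334\right)}{\frac{1}{9} \left(-90\right) \frac{1}{-15 - 12780} \cdot 7} = \frac{90848}{\frac{1}{9} \left(-90\right) \frac{1}{-12795} \cdot 7} = \frac{90848}{\frac{1}{9} \left(-90\right) \left(- \frac{1}{12795}\right) 7} = \frac{90848}{\frac{14}{2559}} = 90848 \cdot \frac{2559}{14} = \frac{116240016}{7}$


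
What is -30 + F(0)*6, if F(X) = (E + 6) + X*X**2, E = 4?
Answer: 30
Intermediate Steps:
F(X) = 10 + X**3 (F(X) = (4 + 6) + X*X**2 = 10 + X**3)
-30 + F(0)*6 = -30 + (10 + 0**3)*6 = -30 + (10 + 0)*6 = -30 + 10*6 = -30 + 60 = 30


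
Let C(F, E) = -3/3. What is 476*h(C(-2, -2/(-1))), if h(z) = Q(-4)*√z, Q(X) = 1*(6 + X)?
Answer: 952*I ≈ 952.0*I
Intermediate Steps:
Q(X) = 6 + X
C(F, E) = -1 (C(F, E) = -3*⅓ = -1)
h(z) = 2*√z (h(z) = (6 - 4)*√z = 2*√z)
476*h(C(-2, -2/(-1))) = 476*(2*√(-1)) = 476*(2*I) = 952*I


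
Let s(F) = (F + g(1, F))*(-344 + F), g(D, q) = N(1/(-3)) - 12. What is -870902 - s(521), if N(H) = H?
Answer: -960936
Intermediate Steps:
g(D, q) = -37/3 (g(D, q) = 1/(-3) - 12 = -⅓ - 12 = -37/3)
s(F) = (-344 + F)*(-37/3 + F) (s(F) = (F - 37/3)*(-344 + F) = (-37/3 + F)*(-344 + F) = (-344 + F)*(-37/3 + F))
-870902 - s(521) = -870902 - (12728/3 + 521² - 1069/3*521) = -870902 - (12728/3 + 271441 - 556949/3) = -870902 - 1*90034 = -870902 - 90034 = -960936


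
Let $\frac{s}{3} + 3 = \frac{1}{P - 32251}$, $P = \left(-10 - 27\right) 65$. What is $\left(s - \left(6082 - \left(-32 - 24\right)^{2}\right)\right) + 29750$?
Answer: $\frac{309535839}{11552} \approx 26795.0$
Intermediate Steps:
$P = -2405$ ($P = \left(-37\right) 65 = -2405$)
$s = - \frac{103969}{11552}$ ($s = -9 + \frac{3}{-2405 - 32251} = -9 + \frac{3}{-34656} = -9 + 3 \left(- \frac{1}{34656}\right) = -9 - \frac{1}{11552} = - \frac{103969}{11552} \approx -9.0001$)
$\left(s - \left(6082 - \left(-32 - 24\right)^{2}\right)\right) + 29750 = \left(- \frac{103969}{11552} - \left(6082 - \left(-32 - 24\right)^{2}\right)\right) + 29750 = \left(- \frac{103969}{11552} - \left(6082 - 3136\right)\right) + 29750 = \left(- \frac{103969}{11552} + \left(\left(3136 + 447\right) - 6529\right)\right) + 29750 = \left(- \frac{103969}{11552} + \left(3583 - 6529\right)\right) + 29750 = \left(- \frac{103969}{11552} - 2946\right) + 29750 = - \frac{34136161}{11552} + 29750 = \frac{309535839}{11552}$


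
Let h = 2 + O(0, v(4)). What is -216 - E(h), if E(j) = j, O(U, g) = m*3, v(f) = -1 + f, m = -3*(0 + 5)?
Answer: -173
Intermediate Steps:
m = -15 (m = -3*5 = -15)
O(U, g) = -45 (O(U, g) = -15*3 = -45)
h = -43 (h = 2 - 45 = -43)
-216 - E(h) = -216 - 1*(-43) = -216 + 43 = -173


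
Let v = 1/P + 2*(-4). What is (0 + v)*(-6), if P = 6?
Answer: 47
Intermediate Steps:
v = -47/6 (v = 1/6 + 2*(-4) = 1/6 - 8 = -47/6 ≈ -7.8333)
(0 + v)*(-6) = (0 - 47/6)*(-6) = -47/6*(-6) = 47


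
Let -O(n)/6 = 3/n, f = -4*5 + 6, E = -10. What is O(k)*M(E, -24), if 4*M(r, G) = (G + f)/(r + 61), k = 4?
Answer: 57/68 ≈ 0.83823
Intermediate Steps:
f = -14 (f = -20 + 6 = -14)
O(n) = -18/n
M(r, G) = (-14 + G)/(4*(61 + r)) (M(r, G) = ((G - 14)/(r + 61))/4 = ((-14 + G)/(61 + r))/4 = (-14 + G)/(4*(61 + r)))
O(k)*M(E, -24) = (-18/4)*((-14 - 24)/(4*(61 - 10))) = (-18*¼)*((¼)*(-38)/51) = -9*(-38)/(8*51) = -9/2*(-19/102) = 57/68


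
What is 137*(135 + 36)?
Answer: 23427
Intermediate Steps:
137*(135 + 36) = 137*171 = 23427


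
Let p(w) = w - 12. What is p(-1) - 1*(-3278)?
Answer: 3265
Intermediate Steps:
p(w) = -12 + w
p(-1) - 1*(-3278) = (-12 - 1) - 1*(-3278) = -13 + 3278 = 3265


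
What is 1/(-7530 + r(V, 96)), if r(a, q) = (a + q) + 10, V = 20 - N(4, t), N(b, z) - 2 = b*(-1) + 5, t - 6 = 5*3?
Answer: -1/7407 ≈ -0.00013501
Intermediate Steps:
t = 21 (t = 6 + 5*3 = 6 + 15 = 21)
N(b, z) = 7 - b (N(b, z) = 2 + (b*(-1) + 5) = 2 + (-b + 5) = 2 + (5 - b) = 7 - b)
V = 17 (V = 20 - (7 - 1*4) = 20 - (7 - 4) = 20 - 1*3 = 20 - 3 = 17)
r(a, q) = 10 + a + q
1/(-7530 + r(V, 96)) = 1/(-7530 + (10 + 17 + 96)) = 1/(-7530 + 123) = 1/(-7407) = -1/7407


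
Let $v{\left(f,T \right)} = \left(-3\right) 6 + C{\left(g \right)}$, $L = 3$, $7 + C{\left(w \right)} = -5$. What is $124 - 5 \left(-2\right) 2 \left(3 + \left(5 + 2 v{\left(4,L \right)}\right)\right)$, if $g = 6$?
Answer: $-916$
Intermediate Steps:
$C{\left(w \right)} = -12$ ($C{\left(w \right)} = -7 - 5 = -12$)
$v{\left(f,T \right)} = -30$ ($v{\left(f,T \right)} = \left(-3\right) 6 - 12 = -18 - 12 = -30$)
$124 - 5 \left(-2\right) 2 \left(3 + \left(5 + 2 v{\left(4,L \right)}\right)\right) = 124 - 5 \left(-2\right) 2 \left(3 + \left(5 + 2 \left(-30\right)\right)\right) = 124 - 5 \left(- 4 \left(3 + \left(5 - 60\right)\right)\right) = 124 - 5 \left(- 4 \left(3 - 55\right)\right) = 124 - 5 \left(\left(-4\right) \left(-52\right)\right) = 124 - 1040 = -916$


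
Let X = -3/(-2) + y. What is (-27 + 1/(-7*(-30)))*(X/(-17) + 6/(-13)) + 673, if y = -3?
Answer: 4226883/6188 ≈ 683.08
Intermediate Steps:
X = -3/2 (X = -3/(-2) - 3 = -3*(-½) - 3 = 3/2 - 3 = -3/2 ≈ -1.5000)
(-27 + 1/(-7*(-30)))*(X/(-17) + 6/(-13)) + 673 = (-27 + 1/(-7*(-30)))*(-3/2/(-17) + 6/(-13)) + 673 = (-27 - ⅐*(-1/30))*(-3/2*(-1/17) + 6*(-1/13)) + 673 = (-27 + 1/210)*(3/34 - 6/13) + 673 = -5669/210*(-165/442) + 673 = 62359/6188 + 673 = 4226883/6188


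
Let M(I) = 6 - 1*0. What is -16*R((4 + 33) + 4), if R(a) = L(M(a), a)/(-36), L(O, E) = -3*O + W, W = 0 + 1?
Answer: -68/9 ≈ -7.5556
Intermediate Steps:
W = 1
M(I) = 6 (M(I) = 6 + 0 = 6)
L(O, E) = 1 - 3*O (L(O, E) = -3*O + 1 = 1 - 3*O)
R(a) = 17/36 (R(a) = (1 - 3*6)/(-36) = (1 - 18)*(-1/36) = -17*(-1/36) = 17/36)
-16*R((4 + 33) + 4) = -16*17/36 = -68/9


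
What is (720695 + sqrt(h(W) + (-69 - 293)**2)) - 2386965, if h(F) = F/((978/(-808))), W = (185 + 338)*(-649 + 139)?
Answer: -1666270 + 2*sqrt(2334152339)/163 ≈ -1.6657e+6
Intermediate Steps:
W = -266730 (W = 523*(-510) = -266730)
h(F) = -404*F/489 (h(F) = F/((978*(-1/808))) = F/(-489/404) = F*(-404/489) = -404*F/489)
(720695 + sqrt(h(W) + (-69 - 293)**2)) - 2386965 = (720695 + sqrt(-404/489*(-266730) + (-69 - 293)**2)) - 2386965 = (720695 + sqrt(35919640/163 + (-362)**2)) - 2386965 = (720695 + sqrt(35919640/163 + 131044)) - 2386965 = (720695 + sqrt(57279812/163)) - 2386965 = (720695 + 2*sqrt(2334152339)/163) - 2386965 = -1666270 + 2*sqrt(2334152339)/163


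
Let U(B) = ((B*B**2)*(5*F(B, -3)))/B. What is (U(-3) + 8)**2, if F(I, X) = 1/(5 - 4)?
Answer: 2809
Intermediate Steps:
F(I, X) = 1 (F(I, X) = 1/1 = 1)
U(B) = 5*B**2 (U(B) = ((B*B**2)*(5*1))/B = (B**3*5)/B = (5*B**3)/B = 5*B**2)
(U(-3) + 8)**2 = (5*(-3)**2 + 8)**2 = (5*9 + 8)**2 = (45 + 8)**2 = 53**2 = 2809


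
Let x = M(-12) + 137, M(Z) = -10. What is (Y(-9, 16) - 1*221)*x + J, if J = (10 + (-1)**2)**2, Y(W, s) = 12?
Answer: -26422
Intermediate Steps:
x = 127 (x = -10 + 137 = 127)
J = 121 (J = (10 + 1)**2 = 11**2 = 121)
(Y(-9, 16) - 1*221)*x + J = (12 - 1*221)*127 + 121 = (12 - 221)*127 + 121 = -209*127 + 121 = -26543 + 121 = -26422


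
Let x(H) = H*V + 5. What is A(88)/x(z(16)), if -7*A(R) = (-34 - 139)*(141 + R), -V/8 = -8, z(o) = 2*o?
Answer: 39617/14371 ≈ 2.7567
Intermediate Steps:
V = 64 (V = -8*(-8) = 64)
x(H) = 5 + 64*H (x(H) = H*64 + 5 = 64*H + 5 = 5 + 64*H)
A(R) = 24393/7 + 173*R/7 (A(R) = -(-34 - 139)*(141 + R)/7 = -(-173)*(141 + R)/7 = -(-24393 - 173*R)/7 = 24393/7 + 173*R/7)
A(88)/x(z(16)) = (24393/7 + (173/7)*88)/(5 + 64*(2*16)) = (24393/7 + 15224/7)/(5 + 64*32) = 39617/(7*(5 + 2048)) = (39617/7)/2053 = (39617/7)*(1/2053) = 39617/14371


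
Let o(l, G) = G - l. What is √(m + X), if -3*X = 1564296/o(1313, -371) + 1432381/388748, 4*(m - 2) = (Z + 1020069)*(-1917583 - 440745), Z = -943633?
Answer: I*√2715971510051417550886867869/245494362 ≈ 2.1229e+5*I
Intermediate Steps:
m = -45065289750 (m = 2 + ((-943633 + 1020069)*(-1917583 - 440745))/4 = 2 + (76436*(-2358328))/4 = 2 + (¼)*(-180261159008) = 2 - 45065289752 = -45065289750)
X = 151426202951/490988724 (X = -(1564296/(-371 - 1*1313) + 1432381/388748)/3 = -(1564296/(-371 - 1313) + 1432381*(1/388748))/3 = -(1564296/(-1684) + 1432381/388748)/3 = -(1564296*(-1/1684) + 1432381/388748)/3 = -(-391074/421 + 1432381/388748)/3 = -⅓*(-151426202951/163662908) = 151426202951/490988724 ≈ 308.41)
√(m + X) = √(-45065289750 + 151426202951/490988724) = √(-22126548959616576049/490988724) = I*√2715971510051417550886867869/245494362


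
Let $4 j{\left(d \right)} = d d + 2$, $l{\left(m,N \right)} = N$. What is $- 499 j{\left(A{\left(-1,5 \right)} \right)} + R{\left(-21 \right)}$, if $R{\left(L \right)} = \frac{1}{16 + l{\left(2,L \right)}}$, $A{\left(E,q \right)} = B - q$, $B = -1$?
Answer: $- \frac{47407}{10} \approx -4740.7$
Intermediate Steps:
$A{\left(E,q \right)} = -1 - q$
$j{\left(d \right)} = \frac{1}{2} + \frac{d^{2}}{4}$ ($j{\left(d \right)} = \frac{d d + 2}{4} = \frac{d^{2} + 2}{4} = \frac{2 + d^{2}}{4} = \frac{1}{2} + \frac{d^{2}}{4}$)
$R{\left(L \right)} = \frac{1}{16 + L}$
$- 499 j{\left(A{\left(-1,5 \right)} \right)} + R{\left(-21 \right)} = - 499 \left(\frac{1}{2} + \frac{\left(-1 - 5\right)^{2}}{4}\right) + \frac{1}{16 - 21} = - 499 \left(\frac{1}{2} + \frac{\left(-1 - 5\right)^{2}}{4}\right) + \frac{1}{-5} = - 499 \left(\frac{1}{2} + \frac{\left(-6\right)^{2}}{4}\right) - \frac{1}{5} = - 499 \left(\frac{1}{2} + \frac{1}{4} \cdot 36\right) - \frac{1}{5} = - 499 \left(\frac{1}{2} + 9\right) - \frac{1}{5} = \left(-499\right) \frac{19}{2} - \frac{1}{5} = - \frac{9481}{2} - \frac{1}{5} = - \frac{47407}{10}$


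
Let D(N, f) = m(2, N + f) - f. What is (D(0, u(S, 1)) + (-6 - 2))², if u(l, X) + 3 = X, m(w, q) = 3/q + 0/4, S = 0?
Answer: 225/4 ≈ 56.250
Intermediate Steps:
m(w, q) = 3/q (m(w, q) = 3/q + 0*(¼) = 3/q + 0 = 3/q)
u(l, X) = -3 + X
D(N, f) = -f + 3/(N + f) (D(N, f) = 3/(N + f) - f = -f + 3/(N + f))
(D(0, u(S, 1)) + (-6 - 2))² = ((3 - (-3 + 1)*(0 + (-3 + 1)))/(0 + (-3 + 1)) + (-6 - 2))² = ((3 - 1*(-2)*(0 - 2))/(0 - 2) - 8)² = ((3 - 1*(-2)*(-2))/(-2) - 8)² = (-(3 - 4)/2 - 8)² = (-½*(-1) - 8)² = (½ - 8)² = (-15/2)² = 225/4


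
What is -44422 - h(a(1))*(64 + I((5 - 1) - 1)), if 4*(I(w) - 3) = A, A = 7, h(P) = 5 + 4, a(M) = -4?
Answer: -180163/4 ≈ -45041.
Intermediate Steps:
h(P) = 9
I(w) = 19/4 (I(w) = 3 + (¼)*7 = 3 + 7/4 = 19/4)
-44422 - h(a(1))*(64 + I((5 - 1) - 1)) = -44422 - 9*(64 + 19/4) = -44422 - 9*275/4 = -44422 - 1*2475/4 = -44422 - 2475/4 = -180163/4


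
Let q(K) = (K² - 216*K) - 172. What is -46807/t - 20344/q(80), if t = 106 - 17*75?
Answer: 135273275/3229947 ≈ 41.881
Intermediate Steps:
t = -1169 (t = 106 - 1275 = -1169)
q(K) = -172 + K² - 216*K
-46807/t - 20344/q(80) = -46807/(-1169) - 20344/(-172 + 80² - 216*80) = -46807*(-1/1169) - 20344/(-172 + 6400 - 17280) = 46807/1169 - 20344/(-11052) = 46807/1169 - 20344*(-1/11052) = 46807/1169 + 5086/2763 = 135273275/3229947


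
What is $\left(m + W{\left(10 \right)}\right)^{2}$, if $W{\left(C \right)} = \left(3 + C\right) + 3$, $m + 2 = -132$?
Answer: $13924$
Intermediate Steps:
$m = -134$ ($m = -2 - 132 = -134$)
$W{\left(C \right)} = 6 + C$
$\left(m + W{\left(10 \right)}\right)^{2} = \left(-134 + \left(6 + 10\right)\right)^{2} = \left(-134 + 16\right)^{2} = \left(-118\right)^{2} = 13924$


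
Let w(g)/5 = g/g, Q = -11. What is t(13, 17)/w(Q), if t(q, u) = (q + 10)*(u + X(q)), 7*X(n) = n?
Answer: 3036/35 ≈ 86.743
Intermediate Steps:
X(n) = n/7
w(g) = 5 (w(g) = 5*(g/g) = 5*1 = 5)
t(q, u) = (10 + q)*(u + q/7) (t(q, u) = (q + 10)*(u + q/7) = (10 + q)*(u + q/7))
t(13, 17)/w(Q) = (10*17 + (⅐)*13² + (10/7)*13 + 13*17)/5 = (170 + (⅐)*169 + 130/7 + 221)*(⅕) = (170 + 169/7 + 130/7 + 221)*(⅕) = (3036/7)*(⅕) = 3036/35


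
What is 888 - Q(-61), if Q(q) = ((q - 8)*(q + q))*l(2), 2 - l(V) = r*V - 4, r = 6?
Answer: 51396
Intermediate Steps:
l(V) = 6 - 6*V (l(V) = 2 - (6*V - 4) = 2 - (-4 + 6*V) = 2 + (4 - 6*V) = 6 - 6*V)
Q(q) = -12*q*(-8 + q) (Q(q) = ((q - 8)*(q + q))*(6 - 6*2) = ((-8 + q)*(2*q))*(6 - 12) = (2*q*(-8 + q))*(-6) = -12*q*(-8 + q))
888 - Q(-61) = 888 - 12*(-61)*(8 - 1*(-61)) = 888 - 12*(-61)*(8 + 61) = 888 - 12*(-61)*69 = 888 - 1*(-50508) = 888 + 50508 = 51396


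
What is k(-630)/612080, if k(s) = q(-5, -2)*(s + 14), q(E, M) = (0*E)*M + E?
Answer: 11/2186 ≈ 0.0050320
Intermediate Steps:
q(E, M) = E (q(E, M) = 0*M + E = 0 + E = E)
k(s) = -70 - 5*s (k(s) = -5*(s + 14) = -5*(14 + s) = -70 - 5*s)
k(-630)/612080 = (-70 - 5*(-630))/612080 = (-70 + 3150)*(1/612080) = 3080*(1/612080) = 11/2186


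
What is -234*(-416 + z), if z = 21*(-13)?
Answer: 161226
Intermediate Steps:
z = -273
-234*(-416 + z) = -234*(-416 - 273) = -234*(-689) = 161226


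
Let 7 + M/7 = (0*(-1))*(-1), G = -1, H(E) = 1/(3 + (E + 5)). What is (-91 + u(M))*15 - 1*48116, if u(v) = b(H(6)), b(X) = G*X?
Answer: -692749/14 ≈ -49482.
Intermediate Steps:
H(E) = 1/(8 + E) (H(E) = 1/(3 + (5 + E)) = 1/(8 + E))
b(X) = -X
M = -49 (M = -49 + 7*((0*(-1))*(-1)) = -49 + 7*(0*(-1)) = -49 + 7*0 = -49 + 0 = -49)
u(v) = -1/14 (u(v) = -1/(8 + 6) = -1/14)
(-91 + u(M))*15 - 1*48116 = (-91 - 1/14)*15 - 1*48116 = -1275/14*15 - 48116 = -19125/14 - 48116 = -692749/14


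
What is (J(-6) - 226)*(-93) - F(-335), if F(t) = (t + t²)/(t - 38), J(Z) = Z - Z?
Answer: 7951604/373 ≈ 21318.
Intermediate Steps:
J(Z) = 0
F(t) = (t + t²)/(-38 + t)
(J(-6) - 226)*(-93) - F(-335) = (0 - 226)*(-93) - (-335)*(1 - 335)/(-38 - 335) = -226*(-93) - (-335)*(-334)/(-373) = 21018 - (-335)*(-1)*(-334)/373 = 21018 - 1*(-111890/373) = 21018 + 111890/373 = 7951604/373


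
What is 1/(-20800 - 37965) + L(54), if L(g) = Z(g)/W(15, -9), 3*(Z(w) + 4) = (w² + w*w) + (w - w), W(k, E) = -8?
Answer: -28501027/117530 ≈ -242.50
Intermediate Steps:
Z(w) = -4 + 2*w²/3 (Z(w) = -4 + ((w² + w*w) + (w - w))/3 = -4 + ((w² + w²) + 0)/3 = -4 + (2*w² + 0)/3 = -4 + (2*w²)/3 = -4 + 2*w²/3)
L(g) = ½ - g²/12 (L(g) = (-4 + 2*g²/3)/(-8) = (-4 + 2*g²/3)*(-⅛) = ½ - g²/12)
1/(-20800 - 37965) + L(54) = 1/(-20800 - 37965) + (½ - 1/12*54²) = 1/(-58765) + (½ - 1/12*2916) = -1/58765 + (½ - 243) = -1/58765 - 485/2 = -28501027/117530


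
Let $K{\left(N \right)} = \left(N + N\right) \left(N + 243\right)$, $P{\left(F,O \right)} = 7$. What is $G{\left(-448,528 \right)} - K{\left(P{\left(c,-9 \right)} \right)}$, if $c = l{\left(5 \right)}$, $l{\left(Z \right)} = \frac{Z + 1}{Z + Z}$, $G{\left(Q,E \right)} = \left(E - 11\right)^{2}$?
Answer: $263789$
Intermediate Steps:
$G{\left(Q,E \right)} = \left(-11 + E\right)^{2}$
$l{\left(Z \right)} = \frac{1 + Z}{2 Z}$
$c = \frac{3}{5}$ ($c = \frac{1 + 5}{2 \cdot 5} = \frac{1}{2} \cdot \frac{1}{5} \cdot 6 = \frac{3}{5} \approx 0.6$)
$K{\left(N \right)} = 2 N \left(243 + N\right)$
$G{\left(-448,528 \right)} - K{\left(P{\left(c,-9 \right)} \right)} = \left(-11 + 528\right)^{2} - 2 \cdot 7 \left(243 + 7\right) = 517^{2} - 2 \cdot 7 \cdot 250 = 267289 - 3500 = 263789$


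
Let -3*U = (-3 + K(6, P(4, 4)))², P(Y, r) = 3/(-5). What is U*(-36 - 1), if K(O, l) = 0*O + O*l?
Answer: 13431/25 ≈ 537.24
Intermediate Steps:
P(Y, r) = -⅗ (P(Y, r) = 3*(-⅕) = -⅗)
K(O, l) = O*l (K(O, l) = 0 + O*l = O*l)
U = -363/25 (U = -(-3 + 6*(-⅗))²/3 = -(-3 - 18/5)²/3 = -(-33/5)²/3 = -⅓*1089/25 = -363/25 ≈ -14.520)
U*(-36 - 1) = -363*(-36 - 1)/25 = -363/25*(-37) = 13431/25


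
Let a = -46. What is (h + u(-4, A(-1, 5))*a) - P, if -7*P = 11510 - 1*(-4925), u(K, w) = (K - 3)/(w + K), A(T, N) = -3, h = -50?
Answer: 15763/7 ≈ 2251.9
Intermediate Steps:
u(K, w) = (-3 + K)/(K + w)
P = -16435/7 (P = -(11510 - 1*(-4925))/7 = -(11510 + 4925)/7 = -⅐*16435 = -16435/7 ≈ -2347.9)
(h + u(-4, A(-1, 5))*a) - P = (-50 + ((-3 - 4)/(-4 - 3))*(-46)) - 1*(-16435/7) = (-50 + (-7/(-7))*(-46)) + 16435/7 = (-50 - ⅐*(-7)*(-46)) + 16435/7 = (-50 + 1*(-46)) + 16435/7 = (-50 - 46) + 16435/7 = -96 + 16435/7 = 15763/7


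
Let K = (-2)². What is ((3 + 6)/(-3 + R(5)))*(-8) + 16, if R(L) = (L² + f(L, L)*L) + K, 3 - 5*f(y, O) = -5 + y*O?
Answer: 8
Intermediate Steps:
K = 4
f(y, O) = 8/5 - O*y/5 (f(y, O) = ⅗ - (-5 + y*O)/5 = ⅗ - (-5 + O*y)/5 = ⅗ + (1 - O*y/5) = 8/5 - O*y/5)
R(L) = 4 + L² + L*(8/5 - L²/5) (R(L) = (L² + (8/5 - L*L/5)*L) + 4 = (L² + (8/5 - L²/5)*L) + 4 = (L² + L*(8/5 - L²/5)) + 4 = 4 + L² + L*(8/5 - L²/5))
((3 + 6)/(-3 + R(5)))*(-8) + 16 = ((3 + 6)/(-3 + (4 + 5² - ⅕*5*(-8 + 5²))))*(-8) + 16 = (9/(-3 + (4 + 25 - ⅕*5*(-8 + 25))))*(-8) + 16 = (9/(-3 + (4 + 25 - ⅕*5*17)))*(-8) + 16 = (9/(-3 + (4 + 25 - 17)))*(-8) + 16 = (9/(-3 + 12))*(-8) + 16 = (9/9)*(-8) + 16 = (9*(⅑))*(-8) + 16 = 1*(-8) + 16 = -8 + 16 = 8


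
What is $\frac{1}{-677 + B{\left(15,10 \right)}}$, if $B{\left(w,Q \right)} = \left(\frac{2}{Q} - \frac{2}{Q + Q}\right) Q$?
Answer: $- \frac{1}{676} \approx -0.0014793$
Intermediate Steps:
$B{\left(w,Q \right)} = 1$ ($B{\left(w,Q \right)} = \left(\frac{2}{Q} - \frac{2}{2 Q}\right) Q = \left(\frac{2}{Q} - 2 \frac{1}{2 Q}\right) Q = \left(\frac{2}{Q} - \frac{1}{Q}\right) Q = \frac{Q}{Q} = 1$)
$\frac{1}{-677 + B{\left(15,10 \right)}} = \frac{1}{-677 + 1} = \frac{1}{-676} = - \frac{1}{676}$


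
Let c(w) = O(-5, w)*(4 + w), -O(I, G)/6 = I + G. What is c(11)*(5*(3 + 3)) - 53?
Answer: -16253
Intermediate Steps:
O(I, G) = -6*G - 6*I (O(I, G) = -6*(I + G) = -6*(G + I) = -6*G - 6*I)
c(w) = (4 + w)*(30 - 6*w) (c(w) = (-6*w - 6*(-5))*(4 + w) = (-6*w + 30)*(4 + w) = (30 - 6*w)*(4 + w) = (4 + w)*(30 - 6*w))
c(11)*(5*(3 + 3)) - 53 = (120 - 6*11**2 + 6*11)*(5*(3 + 3)) - 53 = (120 - 6*121 + 66)*(5*6) - 53 = (120 - 726 + 66)*30 - 53 = -540*30 - 53 = -16200 - 53 = -16253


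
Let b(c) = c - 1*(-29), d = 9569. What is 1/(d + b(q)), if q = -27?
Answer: 1/9571 ≈ 0.00010448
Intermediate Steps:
b(c) = 29 + c (b(c) = c + 29 = 29 + c)
1/(d + b(q)) = 1/(9569 + (29 - 27)) = 1/(9569 + 2) = 1/9571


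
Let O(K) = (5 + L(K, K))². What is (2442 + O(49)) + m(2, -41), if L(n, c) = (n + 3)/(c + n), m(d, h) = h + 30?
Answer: 5910272/2401 ≈ 2461.6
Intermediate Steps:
m(d, h) = 30 + h
L(n, c) = (3 + n)/(c + n)
O(K) = (5 + (3 + K)/(2*K))² (O(K) = (5 + (3 + K)/(K + K))² = (5 + (3 + K)/((2*K)))² = (5 + (1/(2*K))*(3 + K))² = (5 + (3 + K)/(2*K))²)
(2442 + O(49)) + m(2, -41) = (2442 + (¼)*(3 + 11*49)²/49²) + (30 - 41) = (2442 + (¼)*(1/2401)*(3 + 539)²) - 11 = (2442 + (¼)*(1/2401)*542²) - 11 = (2442 + (¼)*(1/2401)*293764) - 11 = (2442 + 73441/2401) - 11 = 5936683/2401 - 11 = 5910272/2401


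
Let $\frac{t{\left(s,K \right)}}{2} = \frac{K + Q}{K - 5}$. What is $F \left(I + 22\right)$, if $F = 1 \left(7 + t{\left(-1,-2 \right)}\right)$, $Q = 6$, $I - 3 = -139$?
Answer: $- \frac{4674}{7} \approx -667.71$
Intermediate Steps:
$I = -136$ ($I = 3 - 139 = -136$)
$t{\left(s,K \right)} = \frac{2 \left(6 + K\right)}{-5 + K}$ ($t{\left(s,K \right)} = 2 \frac{K + 6}{K - 5} = 2 \frac{6 + K}{-5 + K} = \frac{2 \left(6 + K\right)}{-5 + K}$)
$F = \frac{41}{7}$ ($F = 1 \left(7 + \frac{2 \left(6 - 2\right)}{-5 - 2}\right) = 1 \left(7 + 2 \frac{1}{-7} \cdot 4\right) = 1 \left(7 + 2 \left(- \frac{1}{7}\right) 4\right) = 1 \left(7 - \frac{8}{7}\right) = 1 \cdot \frac{41}{7} = \frac{41}{7} \approx 5.8571$)
$F \left(I + 22\right) = \frac{41 \left(-136 + 22\right)}{7} = \frac{41}{7} \left(-114\right) = - \frac{4674}{7}$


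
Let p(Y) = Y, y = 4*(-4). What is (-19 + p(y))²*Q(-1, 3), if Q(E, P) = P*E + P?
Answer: 0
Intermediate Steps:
y = -16
Q(E, P) = P + E*P (Q(E, P) = E*P + P = P + E*P)
(-19 + p(y))²*Q(-1, 3) = (-19 - 16)²*(3*(1 - 1)) = (-35)²*(3*0) = 1225*0 = 0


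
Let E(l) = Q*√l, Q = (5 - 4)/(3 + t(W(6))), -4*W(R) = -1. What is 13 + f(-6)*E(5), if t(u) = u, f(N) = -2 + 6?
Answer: 13 + 16*√5/13 ≈ 15.752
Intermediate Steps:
W(R) = ¼ (W(R) = -¼*(-1) = ¼)
f(N) = 4
Q = 4/13 (Q = (5 - 4)/(3 + ¼) = 1/(13/4) = 1*(4/13) = 4/13 ≈ 0.30769)
E(l) = 4*√l/13
13 + f(-6)*E(5) = 13 + 4*(4*√5/13) = 13 + 16*√5/13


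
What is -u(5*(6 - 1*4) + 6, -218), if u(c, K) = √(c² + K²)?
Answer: -2*√11945 ≈ -218.59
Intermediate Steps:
u(c, K) = √(K² + c²)
-u(5*(6 - 1*4) + 6, -218) = -√((-218)² + (5*(6 - 1*4) + 6)²) = -√(47524 + (5*(6 - 4) + 6)²) = -√(47524 + (5*2 + 6)²) = -√(47524 + (10 + 6)²) = -√(47524 + 16²) = -√(47524 + 256) = -√47780 = -2*√11945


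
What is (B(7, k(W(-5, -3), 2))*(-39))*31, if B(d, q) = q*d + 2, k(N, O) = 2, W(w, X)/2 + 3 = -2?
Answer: -19344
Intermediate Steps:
W(w, X) = -10 (W(w, X) = -6 + 2*(-2) = -6 - 4 = -10)
B(d, q) = 2 + d*q (B(d, q) = d*q + 2 = 2 + d*q)
(B(7, k(W(-5, -3), 2))*(-39))*31 = ((2 + 7*2)*(-39))*31 = ((2 + 14)*(-39))*31 = (16*(-39))*31 = -624*31 = -19344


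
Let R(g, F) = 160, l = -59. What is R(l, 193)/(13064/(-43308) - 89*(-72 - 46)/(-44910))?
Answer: -4322138400/14465623 ≈ -298.79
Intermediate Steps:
R(l, 193)/(13064/(-43308) - 89*(-72 - 46)/(-44910)) = 160/(13064/(-43308) - 89*(-72 - 46)/(-44910)) = 160/(13064*(-1/43308) - 89*(-118)*(-1/44910)) = 160/(-3266/10827 + 10502*(-1/44910)) = 160/(-3266/10827 - 5251/22455) = 160/(-14465623/27013365) = 160*(-27013365/14465623) = -4322138400/14465623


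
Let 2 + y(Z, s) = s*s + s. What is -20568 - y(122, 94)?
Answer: -29496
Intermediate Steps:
y(Z, s) = -2 + s + s² (y(Z, s) = -2 + (s*s + s) = -2 + (s² + s) = -2 + (s + s²) = -2 + s + s²)
-20568 - y(122, 94) = -20568 - (-2 + 94 + 94²) = -20568 - (-2 + 94 + 8836) = -20568 - 1*8928 = -20568 - 8928 = -29496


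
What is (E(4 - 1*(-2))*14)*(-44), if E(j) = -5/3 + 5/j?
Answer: 1540/3 ≈ 513.33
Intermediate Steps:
E(j) = -5/3 + 5/j (E(j) = -5*⅓ + 5/j = -5/3 + 5/j)
(E(4 - 1*(-2))*14)*(-44) = ((-5/3 + 5/(4 - 1*(-2)))*14)*(-44) = ((-5/3 + 5/(4 + 2))*14)*(-44) = ((-5/3 + 5/6)*14)*(-44) = ((-5/3 + 5*(⅙))*14)*(-44) = ((-5/3 + ⅚)*14)*(-44) = -⅚*14*(-44) = -35/3*(-44) = 1540/3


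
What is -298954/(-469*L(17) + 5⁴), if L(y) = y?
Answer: 149477/3674 ≈ 40.685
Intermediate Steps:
-298954/(-469*L(17) + 5⁴) = -298954/(-469*17 + 5⁴) = -298954/(-7973 + 625) = -298954/(-7348) = -298954*(-1/7348) = 149477/3674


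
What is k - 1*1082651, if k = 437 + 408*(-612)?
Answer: -1331910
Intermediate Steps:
k = -249259 (k = 437 - 249696 = -249259)
k - 1*1082651 = -249259 - 1*1082651 = -249259 - 1082651 = -1331910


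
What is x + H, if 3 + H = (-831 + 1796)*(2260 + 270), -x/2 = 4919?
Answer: 2431609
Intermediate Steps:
x = -9838 (x = -2*4919 = -9838)
H = 2441447 (H = -3 + (-831 + 1796)*(2260 + 270) = -3 + 965*2530 = -3 + 2441450 = 2441447)
x + H = -9838 + 2441447 = 2431609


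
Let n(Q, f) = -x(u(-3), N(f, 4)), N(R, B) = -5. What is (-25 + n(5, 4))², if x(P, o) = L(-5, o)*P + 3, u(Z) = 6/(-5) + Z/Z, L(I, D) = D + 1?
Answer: 20736/25 ≈ 829.44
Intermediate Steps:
L(I, D) = 1 + D
u(Z) = -⅕ (u(Z) = 6*(-⅕) + 1 = -6/5 + 1 = -⅕)
x(P, o) = 3 + P*(1 + o) (x(P, o) = (1 + o)*P + 3 = P*(1 + o) + 3 = 3 + P*(1 + o))
n(Q, f) = -19/5 (n(Q, f) = -(3 - (1 - 5)/5) = -(3 - ⅕*(-4)) = -(3 + ⅘) = -1*19/5 = -19/5)
(-25 + n(5, 4))² = (-25 - 19/5)² = (-144/5)² = 20736/25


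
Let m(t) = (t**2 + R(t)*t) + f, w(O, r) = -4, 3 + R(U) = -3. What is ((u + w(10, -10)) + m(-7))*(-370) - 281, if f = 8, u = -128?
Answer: 11929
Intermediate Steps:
R(U) = -6 (R(U) = -3 - 3 = -6)
m(t) = 8 + t**2 - 6*t (m(t) = (t**2 - 6*t) + 8 = 8 + t**2 - 6*t)
((u + w(10, -10)) + m(-7))*(-370) - 281 = ((-128 - 4) + (8 + (-7)**2 - 6*(-7)))*(-370) - 281 = (-132 + (8 + 49 + 42))*(-370) - 281 = (-132 + 99)*(-370) - 281 = -33*(-370) - 281 = 12210 - 281 = 11929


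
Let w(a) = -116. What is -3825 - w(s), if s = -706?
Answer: -3709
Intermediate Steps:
-3825 - w(s) = -3825 - 1*(-116) = -3825 + 116 = -3709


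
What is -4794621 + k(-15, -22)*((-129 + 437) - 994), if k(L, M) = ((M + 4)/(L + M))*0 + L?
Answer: -4784331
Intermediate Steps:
k(L, M) = L (k(L, M) = ((4 + M)/(L + M))*0 + L = 0 + L = L)
-4794621 + k(-15, -22)*((-129 + 437) - 994) = -4794621 - 15*((-129 + 437) - 994) = -4794621 - 15*(308 - 994) = -4794621 - 15*(-686) = -4794621 + 10290 = -4784331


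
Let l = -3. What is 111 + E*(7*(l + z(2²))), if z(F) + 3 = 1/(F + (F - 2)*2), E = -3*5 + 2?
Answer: 5165/8 ≈ 645.63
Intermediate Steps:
E = -13 (E = -15 + 2 = -13)
z(F) = -3 + 1/(-4 + 3*F) (z(F) = -3 + 1/(F + (F - 2)*2) = -3 + 1/(F + (-2 + F)*2) = -3 + 1/(F + (-4 + 2*F)) = -3 + 1/(-4 + 3*F))
111 + E*(7*(l + z(2²))) = 111 - 91*(-3 + (13 - 9*2²)/(-4 + 3*2²)) = 111 - 91*(-3 + (13 - 9*4)/(-4 + 3*4)) = 111 - 91*(-3 + (13 - 36)/(-4 + 12)) = 111 - 91*(-3 - 23/8) = 111 - 91*(-47)/8 = 111 - 13*(-329/8) = 111 + 4277/8 = 5165/8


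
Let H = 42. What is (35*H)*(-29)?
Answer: -42630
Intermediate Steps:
(35*H)*(-29) = (35*42)*(-29) = 1470*(-29) = -42630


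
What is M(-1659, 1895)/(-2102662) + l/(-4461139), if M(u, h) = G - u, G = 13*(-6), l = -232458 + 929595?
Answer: -86640972909/551780438354 ≈ -0.15702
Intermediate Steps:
l = 697137
G = -78
M(u, h) = -78 - u
M(-1659, 1895)/(-2102662) + l/(-4461139) = (-78 - 1*(-1659))/(-2102662) + 697137/(-4461139) = (-78 + 1659)*(-1/2102662) + 697137*(-1/4461139) = 1581*(-1/2102662) - 697137/4461139 = -93/123686 - 697137/4461139 = -86640972909/551780438354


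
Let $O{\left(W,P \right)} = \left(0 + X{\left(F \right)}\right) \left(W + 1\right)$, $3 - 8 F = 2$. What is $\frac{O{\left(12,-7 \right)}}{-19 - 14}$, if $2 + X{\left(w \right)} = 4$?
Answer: $- \frac{26}{33} \approx -0.78788$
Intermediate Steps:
$F = \frac{1}{8}$ ($F = \frac{3}{8} - \frac{1}{4} = \frac{1}{8} \approx 0.125$)
$X{\left(w \right)} = 2$ ($X{\left(w \right)} = -2 + 4 = 2$)
$O{\left(W,P \right)} = 2 + 2 W$ ($O{\left(W,P \right)} = \left(0 + 2\right) \left(W + 1\right) = 2 \left(1 + W\right) = 2 + 2 W$)
$\frac{O{\left(12,-7 \right)}}{-19 - 14} = \frac{2 + 2 \cdot 12}{-19 - 14} = \frac{2 + 24}{-33} = 26 \left(- \frac{1}{33}\right) = - \frac{26}{33}$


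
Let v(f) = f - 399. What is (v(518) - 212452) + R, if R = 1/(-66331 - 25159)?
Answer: -19426346171/91490 ≈ -2.1233e+5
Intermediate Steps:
v(f) = -399 + f
R = -1/91490 (R = 1/(-91490) = -1/91490 ≈ -1.0930e-5)
(v(518) - 212452) + R = ((-399 + 518) - 212452) - 1/91490 = (119 - 212452) - 1/91490 = -212333 - 1/91490 = -19426346171/91490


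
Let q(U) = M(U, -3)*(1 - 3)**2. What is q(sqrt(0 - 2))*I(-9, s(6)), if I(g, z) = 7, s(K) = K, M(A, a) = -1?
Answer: -28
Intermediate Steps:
q(U) = -4 (q(U) = -(1 - 3)**2 = -1*(-2)**2 = -1*4 = -4)
q(sqrt(0 - 2))*I(-9, s(6)) = -4*7 = -28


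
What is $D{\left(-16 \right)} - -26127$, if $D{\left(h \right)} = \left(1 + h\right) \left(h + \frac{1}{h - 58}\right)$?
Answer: $\frac{1951173}{74} \approx 26367.0$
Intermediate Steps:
$D{\left(h \right)} = \left(1 + h\right) \left(h + \frac{1}{-58 + h}\right)$
$D{\left(-16 \right)} - -26127 = \frac{1 + \left(-16\right)^{3} - -912 - 57 \left(-16\right)^{2}}{-58 - 16} - -26127 = \frac{1 - 4096 + 912 - 14592}{-74} + 26127 = - \frac{1 - 4096 + 912 - 14592}{74} + 26127 = \left(- \frac{1}{74}\right) \left(-17775\right) + 26127 = \frac{17775}{74} + 26127 = \frac{1951173}{74}$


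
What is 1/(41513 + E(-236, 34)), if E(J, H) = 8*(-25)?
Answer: 1/41313 ≈ 2.4205e-5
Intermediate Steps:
E(J, H) = -200
1/(41513 + E(-236, 34)) = 1/(41513 - 200) = 1/41313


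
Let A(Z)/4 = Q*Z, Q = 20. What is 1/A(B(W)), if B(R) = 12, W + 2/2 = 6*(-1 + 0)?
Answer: 1/960 ≈ 0.0010417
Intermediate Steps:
W = -7 (W = -1 + 6*(-1 + 0) = -1 + 6*(-1) = -1 - 6 = -7)
A(Z) = 80*Z (A(Z) = 4*(20*Z) = 80*Z)
1/A(B(W)) = 1/(80*12) = 1/960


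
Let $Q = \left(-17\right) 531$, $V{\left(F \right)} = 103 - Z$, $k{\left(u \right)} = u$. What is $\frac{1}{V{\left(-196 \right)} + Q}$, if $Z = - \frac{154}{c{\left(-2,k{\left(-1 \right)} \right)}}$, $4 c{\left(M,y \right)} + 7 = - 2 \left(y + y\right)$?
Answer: $- \frac{3}{27388} \approx -0.00010954$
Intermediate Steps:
$c{\left(M,y \right)} = - \frac{7}{4} - y$ ($c{\left(M,y \right)} = - \frac{7}{4} + \frac{\left(-2\right) \left(y + y\right)}{4} = - \frac{7}{4} + \frac{\left(-2\right) 2 y}{4} = - \frac{7}{4} + \frac{\left(-4\right) y}{4} = - \frac{7}{4} - y$)
$Z = \frac{616}{3}$ ($Z = - \frac{154}{- \frac{7}{4} - -1} = - \frac{154}{- \frac{7}{4} + 1} = - \frac{154}{- \frac{3}{4}} = \left(-154\right) \left(- \frac{4}{3}\right) = \frac{616}{3} \approx 205.33$)
$V{\left(F \right)} = - \frac{307}{3}$ ($V{\left(F \right)} = 103 - \frac{616}{3} = - \frac{307}{3}$)
$Q = -9027$
$\frac{1}{V{\left(-196 \right)} + Q} = \frac{1}{- \frac{307}{3} - 9027} = \frac{1}{- \frac{27388}{3}} = - \frac{3}{27388}$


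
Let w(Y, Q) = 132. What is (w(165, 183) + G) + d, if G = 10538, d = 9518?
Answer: 20188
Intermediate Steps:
(w(165, 183) + G) + d = (132 + 10538) + 9518 = 10670 + 9518 = 20188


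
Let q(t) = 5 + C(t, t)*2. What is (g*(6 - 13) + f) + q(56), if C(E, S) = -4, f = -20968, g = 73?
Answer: -21482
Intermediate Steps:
q(t) = -3 (q(t) = 5 - 4*2 = 5 - 8 = -3)
(g*(6 - 13) + f) + q(56) = (73*(6 - 13) - 20968) - 3 = (73*(-7) - 20968) - 3 = (-511 - 20968) - 3 = -21479 - 3 = -21482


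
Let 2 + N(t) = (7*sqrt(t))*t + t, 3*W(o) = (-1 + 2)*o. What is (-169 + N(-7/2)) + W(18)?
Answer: -337/2 - 49*I*sqrt(14)/4 ≈ -168.5 - 45.835*I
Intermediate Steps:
W(o) = o/3 (W(o) = ((-1 + 2)*o)/3 = (1*o)/3 = o/3)
N(t) = -2 + t + 7*t**(3/2) (N(t) = -2 + ((7*sqrt(t))*t + t) = -2 + (7*t**(3/2) + t) = -2 + (t + 7*t**(3/2)) = -2 + t + 7*t**(3/2))
(-169 + N(-7/2)) + W(18) = (-169 + (-2 - 7/2 + 7*(-7/2)**(3/2))) + (1/3)*18 = (-169 + (-2 - 7*1/2 + 7*(-7*1/2)**(3/2))) + 6 = (-169 + (-2 - 7/2 + 7*(-7/2)**(3/2))) + 6 = (-169 + (-2 - 7/2 + 7*(-7*I*sqrt(14)/4))) + 6 = (-169 + (-2 - 7/2 - 49*I*sqrt(14)/4)) + 6 = (-169 + (-11/2 - 49*I*sqrt(14)/4)) + 6 = (-349/2 - 49*I*sqrt(14)/4) + 6 = -337/2 - 49*I*sqrt(14)/4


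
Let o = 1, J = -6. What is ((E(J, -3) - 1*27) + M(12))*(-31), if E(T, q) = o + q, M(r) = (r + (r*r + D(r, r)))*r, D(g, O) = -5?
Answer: -55273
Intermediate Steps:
M(r) = r*(-5 + r + r²) (M(r) = (r + (r*r - 5))*r = (r + (r² - 5))*r = (r + (-5 + r²))*r = (-5 + r + r²)*r = r*(-5 + r + r²))
E(T, q) = 1 + q
((E(J, -3) - 1*27) + M(12))*(-31) = (((1 - 3) - 1*27) + 12*(-5 + 12 + 12²))*(-31) = ((-2 - 27) + 12*(-5 + 12 + 144))*(-31) = (-29 + 12*151)*(-31) = (-29 + 1812)*(-31) = 1783*(-31) = -55273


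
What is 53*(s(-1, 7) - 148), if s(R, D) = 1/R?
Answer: -7897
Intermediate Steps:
53*(s(-1, 7) - 148) = 53*(1/(-1) - 148) = 53*(-1 - 148) = 53*(-149) = -7897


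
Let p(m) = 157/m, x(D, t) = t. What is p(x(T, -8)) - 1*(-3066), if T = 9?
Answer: 24371/8 ≈ 3046.4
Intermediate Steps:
p(x(T, -8)) - 1*(-3066) = 157/(-8) - 1*(-3066) = 157*(-⅛) + 3066 = -157/8 + 3066 = 24371/8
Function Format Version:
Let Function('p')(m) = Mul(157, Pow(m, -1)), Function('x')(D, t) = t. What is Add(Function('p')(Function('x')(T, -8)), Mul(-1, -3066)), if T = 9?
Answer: Rational(24371, 8) ≈ 3046.4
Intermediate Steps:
Add(Function('p')(Function('x')(T, -8)), Mul(-1, -3066)) = Add(Mul(157, Pow(-8, -1)), Mul(-1, -3066)) = Add(Mul(157, Rational(-1, 8)), 3066) = Add(Rational(-157, 8), 3066) = Rational(24371, 8)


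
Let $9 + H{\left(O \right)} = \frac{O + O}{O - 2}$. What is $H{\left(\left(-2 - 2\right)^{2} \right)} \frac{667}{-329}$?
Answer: $\frac{667}{49} \approx 13.612$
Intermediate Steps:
$H{\left(O \right)} = -9 + \frac{2 O}{-2 + O}$ ($H{\left(O \right)} = -9 + \frac{O + O}{O - 2} = -9 + \frac{2 O}{-2 + O}$)
$H{\left(\left(-2 - 2\right)^{2} \right)} \frac{667}{-329} = \frac{18 - 7 \left(-2 - 2\right)^{2}}{-2 + \left(-2 - 2\right)^{2}} \frac{667}{-329} = \frac{18 - 7 \left(-4\right)^{2}}{-2 + \left(-4\right)^{2}} \cdot 667 \left(- \frac{1}{329}\right) = \frac{18 - 112}{-2 + 16} \left(- \frac{667}{329}\right) = \frac{18 - 112}{14} \left(- \frac{667}{329}\right) = \frac{1}{14} \left(-94\right) \left(- \frac{667}{329}\right) = \left(- \frac{47}{7}\right) \left(- \frac{667}{329}\right) = \frac{667}{49}$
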